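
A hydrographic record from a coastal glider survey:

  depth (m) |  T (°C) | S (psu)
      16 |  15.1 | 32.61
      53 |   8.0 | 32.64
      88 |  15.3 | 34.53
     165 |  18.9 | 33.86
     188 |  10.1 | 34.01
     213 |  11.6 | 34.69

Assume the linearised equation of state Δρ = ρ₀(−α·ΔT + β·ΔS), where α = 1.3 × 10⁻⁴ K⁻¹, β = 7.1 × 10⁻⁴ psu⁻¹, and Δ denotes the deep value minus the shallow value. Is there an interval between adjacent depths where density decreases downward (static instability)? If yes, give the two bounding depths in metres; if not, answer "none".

88–165 m

Evaluate Δρ/ρ₀ = −αΔT + βΔS across each adjacent pair:
  16–53 m: −αΔT+βΔS = −(1.3 × 10⁻⁴)(-7.1)+(7.1 × 10⁻⁴)(+0.03) = 9.4 × 10⁻⁴ → stable
  53–88 m: −αΔT+βΔS = −(1.3 × 10⁻⁴)(+7.3)+(7.1 × 10⁻⁴)(+1.89) = 3.9 × 10⁻⁴ → stable
  88–165 m: −αΔT+βΔS = −(1.3 × 10⁻⁴)(+3.6)+(7.1 × 10⁻⁴)(-0.67) = -9.4 × 10⁻⁴ → UNSTABLE
  165–188 m: −αΔT+βΔS = −(1.3 × 10⁻⁴)(-8.8)+(7.1 × 10⁻⁴)(+0.15) = 1.3 × 10⁻³ → stable
  188–213 m: −αΔT+βΔS = −(1.3 × 10⁻⁴)(+1.5)+(7.1 × 10⁻⁴)(+0.68) = 2.9 × 10⁻⁴ → stable
The 88–165 m interval has Δρ < 0: lighter water underlies denser water.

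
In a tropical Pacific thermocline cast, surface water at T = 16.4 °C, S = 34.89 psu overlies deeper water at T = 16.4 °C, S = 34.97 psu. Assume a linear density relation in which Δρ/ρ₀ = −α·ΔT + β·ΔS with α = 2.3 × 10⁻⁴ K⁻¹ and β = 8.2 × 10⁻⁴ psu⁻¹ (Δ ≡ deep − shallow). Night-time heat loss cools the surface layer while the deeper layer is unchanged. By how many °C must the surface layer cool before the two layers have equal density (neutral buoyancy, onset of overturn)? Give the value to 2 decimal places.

Neutral buoyancy requires Δρ = 0, i.e. −α(T_deep − T_surf′) + β(S_deep − S_surf) = 0.
T_surf′ = T_deep − (β/α)·ΔS = 16.4 − (8.2 × 10⁻⁴/2.3 × 10⁻⁴)·(+0.08) = 16.1148 °C.
Cooling required: 16.4 − (16.1148) = 0.2852 °C.

0.29 °C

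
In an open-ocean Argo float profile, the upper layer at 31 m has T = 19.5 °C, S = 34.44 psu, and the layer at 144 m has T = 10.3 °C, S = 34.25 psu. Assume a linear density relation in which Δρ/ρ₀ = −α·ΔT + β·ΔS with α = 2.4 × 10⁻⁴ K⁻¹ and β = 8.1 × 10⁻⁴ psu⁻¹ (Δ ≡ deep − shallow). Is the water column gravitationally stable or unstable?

stable

ΔT = 10.3 − 19.5 = -9.2 K and ΔS = 34.25 − 34.44 = -0.19 psu (deep − shallow).
−αΔT = 2.208 × 10⁻³; βΔS = -1.539 × 10⁻⁴; sum Δρ/ρ₀ = 2.0541 × 10⁻³.
Δρ/ρ₀ > 0, so Δρ > 0: deeper water is denser → statically stable.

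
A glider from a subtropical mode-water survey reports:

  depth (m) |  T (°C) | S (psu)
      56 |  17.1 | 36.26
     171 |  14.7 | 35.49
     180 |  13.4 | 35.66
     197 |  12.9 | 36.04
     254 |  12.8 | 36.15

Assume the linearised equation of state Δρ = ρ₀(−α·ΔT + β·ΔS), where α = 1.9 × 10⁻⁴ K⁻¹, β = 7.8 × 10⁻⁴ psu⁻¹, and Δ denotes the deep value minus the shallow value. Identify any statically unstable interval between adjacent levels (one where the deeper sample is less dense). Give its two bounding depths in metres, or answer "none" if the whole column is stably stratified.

56–171 m

Evaluate Δρ/ρ₀ = −αΔT + βΔS across each adjacent pair:
  56–171 m: −αΔT+βΔS = −(1.9 × 10⁻⁴)(-2.4)+(7.8 × 10⁻⁴)(-0.77) = -1.4 × 10⁻⁴ → UNSTABLE
  171–180 m: −αΔT+βΔS = −(1.9 × 10⁻⁴)(-1.3)+(7.8 × 10⁻⁴)(+0.17) = 3.8 × 10⁻⁴ → stable
  180–197 m: −αΔT+βΔS = −(1.9 × 10⁻⁴)(-0.5)+(7.8 × 10⁻⁴)(+0.38) = 3.9 × 10⁻⁴ → stable
  197–254 m: −αΔT+βΔS = −(1.9 × 10⁻⁴)(-0.1)+(7.8 × 10⁻⁴)(+0.11) = 1.0 × 10⁻⁴ → stable
The 56–171 m interval has Δρ < 0: lighter water underlies denser water.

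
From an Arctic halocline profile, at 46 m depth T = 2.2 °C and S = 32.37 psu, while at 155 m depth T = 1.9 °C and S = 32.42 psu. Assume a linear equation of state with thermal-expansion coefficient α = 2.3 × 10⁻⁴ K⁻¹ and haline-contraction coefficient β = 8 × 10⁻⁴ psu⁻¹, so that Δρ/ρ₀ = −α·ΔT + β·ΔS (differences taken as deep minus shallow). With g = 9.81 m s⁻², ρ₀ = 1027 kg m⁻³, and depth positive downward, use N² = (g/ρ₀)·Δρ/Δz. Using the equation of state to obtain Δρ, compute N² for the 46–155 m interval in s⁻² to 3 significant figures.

ΔT = -0.3 K, ΔS = +0.05 psu (deep − shallow).
Δρ/ρ₀ = −αΔT + βΔS = 6.90 × 10⁻⁵ + 4.00 × 10⁻⁵ = 1.09 × 10⁻⁴, so Δρ ≈ 0.1119 kg m⁻³.
N² = (g/ρ₀)·Δρ/Δz = g·(Δρ/ρ₀)/Δz = 9.81 × 1.09 × 10⁻⁴ / 109 = 9.8100 × 10⁻⁶ s⁻² ≈ 9.81 × 10⁻⁶ s⁻².

9.81 × 10⁻⁶ s⁻²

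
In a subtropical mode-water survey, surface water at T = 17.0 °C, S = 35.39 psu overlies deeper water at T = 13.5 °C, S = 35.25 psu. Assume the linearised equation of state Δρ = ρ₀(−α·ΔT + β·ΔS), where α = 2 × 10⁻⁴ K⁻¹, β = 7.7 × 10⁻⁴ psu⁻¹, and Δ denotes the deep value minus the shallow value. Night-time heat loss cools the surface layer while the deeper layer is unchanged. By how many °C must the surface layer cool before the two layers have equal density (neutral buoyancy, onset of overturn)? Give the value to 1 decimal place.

3.0 °C

Neutral buoyancy requires Δρ = 0, i.e. −α(T_deep − T_surf′) + β(S_deep − S_surf) = 0.
T_surf′ = T_deep − (β/α)·ΔS = 13.5 − (7.7 × 10⁻⁴/2 × 10⁻⁴)·(-0.14) = 14.039 °C.
Cooling required: 17.0 − (14.039) = 2.961 °C.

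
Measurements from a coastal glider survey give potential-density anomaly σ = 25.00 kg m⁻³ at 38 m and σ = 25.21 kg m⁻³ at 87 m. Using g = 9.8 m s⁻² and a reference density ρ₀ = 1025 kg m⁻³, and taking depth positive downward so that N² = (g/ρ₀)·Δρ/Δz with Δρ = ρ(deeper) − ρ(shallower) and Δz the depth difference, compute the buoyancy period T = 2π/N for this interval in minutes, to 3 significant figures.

Δρ = 1025.21 − 1025.00 = 0.21 kg m⁻³ over Δz = 87 − 38 = 49 m.
N² = (9.8/1025) × (0.21/49) = 4.0976 × 10⁻⁵ s⁻².
N = √(4.0976 × 10⁻⁵) = 6.4012 × 10⁻³ rad s⁻¹, so T = 2π/N = 981.56 s = 16.359 min ≈ 16.4 min.

16.4 min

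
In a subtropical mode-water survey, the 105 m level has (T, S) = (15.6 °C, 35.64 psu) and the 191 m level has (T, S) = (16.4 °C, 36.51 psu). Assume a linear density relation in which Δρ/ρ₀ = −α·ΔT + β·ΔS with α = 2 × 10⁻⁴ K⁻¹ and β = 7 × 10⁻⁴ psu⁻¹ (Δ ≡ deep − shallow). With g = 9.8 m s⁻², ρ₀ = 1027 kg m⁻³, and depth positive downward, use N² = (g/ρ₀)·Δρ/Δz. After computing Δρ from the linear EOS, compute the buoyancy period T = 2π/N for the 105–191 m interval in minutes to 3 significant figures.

14.6 min

ΔT = +0.8 K, ΔS = +0.87 psu (deep − shallow).
Δρ/ρ₀ = −αΔT + βΔS = -1.60 × 10⁻⁴ + 6.09 × 10⁻⁴ = 4.49 × 10⁻⁴, so Δρ ≈ 0.4611 kg m⁻³.
N² = (g/ρ₀)·Δρ/Δz = g·(Δρ/ρ₀)/Δz = 9.8 × 4.49 × 10⁻⁴ / 86 = 5.1165 × 10⁻⁵ s⁻².
N = √(5.1165 × 10⁻⁵) = 7.1530 × 10⁻³ rad s⁻¹ → T = 2π/N = 878.40 s = 14.640 min ≈ 14.6 min.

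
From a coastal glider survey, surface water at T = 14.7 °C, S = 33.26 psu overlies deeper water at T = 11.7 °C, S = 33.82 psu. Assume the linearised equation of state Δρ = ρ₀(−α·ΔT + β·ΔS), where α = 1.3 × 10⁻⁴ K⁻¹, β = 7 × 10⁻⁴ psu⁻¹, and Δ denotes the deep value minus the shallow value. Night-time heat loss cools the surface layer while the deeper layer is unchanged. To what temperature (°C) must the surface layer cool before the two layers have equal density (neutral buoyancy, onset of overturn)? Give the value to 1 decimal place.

Neutral buoyancy requires Δρ = 0, i.e. −α(T_deep − T_surf′) + β(S_deep − S_surf) = 0.
T_surf′ = T_deep − (β/α)·ΔS = 11.7 − (7 × 10⁻⁴/1.3 × 10⁻⁴)·(+0.56) = 8.685 °C.
Cooling required: 14.7 − (8.685) = 6.015 °C.

8.7 °C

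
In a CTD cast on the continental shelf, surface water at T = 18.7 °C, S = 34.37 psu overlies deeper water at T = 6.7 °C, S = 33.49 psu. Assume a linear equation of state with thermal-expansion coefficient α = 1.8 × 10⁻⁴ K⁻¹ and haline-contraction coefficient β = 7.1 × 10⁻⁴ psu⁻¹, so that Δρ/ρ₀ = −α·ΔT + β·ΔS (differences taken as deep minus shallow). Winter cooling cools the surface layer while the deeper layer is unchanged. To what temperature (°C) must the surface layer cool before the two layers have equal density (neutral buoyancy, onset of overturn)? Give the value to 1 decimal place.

Neutral buoyancy requires Δρ = 0, i.e. −α(T_deep − T_surf′) + β(S_deep − S_surf) = 0.
T_surf′ = T_deep − (β/α)·ΔS = 6.7 − (7.1 × 10⁻⁴/1.8 × 10⁻⁴)·(-0.88) = 10.171 °C.
Cooling required: 18.7 − (10.171) = 8.529 °C.

10.2 °C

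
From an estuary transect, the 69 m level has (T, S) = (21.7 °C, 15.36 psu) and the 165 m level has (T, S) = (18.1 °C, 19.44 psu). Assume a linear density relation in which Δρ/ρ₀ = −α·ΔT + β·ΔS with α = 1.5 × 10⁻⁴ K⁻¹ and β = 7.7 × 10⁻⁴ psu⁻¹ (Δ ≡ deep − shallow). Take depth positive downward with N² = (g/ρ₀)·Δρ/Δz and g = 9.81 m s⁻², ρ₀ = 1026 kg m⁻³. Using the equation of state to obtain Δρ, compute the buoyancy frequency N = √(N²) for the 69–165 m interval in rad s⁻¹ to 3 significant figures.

ΔT = -3.6 K, ΔS = +4.08 psu (deep − shallow).
Δρ/ρ₀ = −αΔT + βΔS = 5.40 × 10⁻⁴ + 3.1416 × 10⁻³ = 3.6816 × 10⁻³, so Δρ ≈ 3.777 kg m⁻³.
N² = (g/ρ₀)·Δρ/Δz = g·(Δρ/ρ₀)/Δz = 9.81 × 3.6816 × 10⁻³ / 96 = 3.7621 × 10⁻⁴ s⁻².
N = √(3.7621 × 10⁻⁴) = 0.019396 rad s⁻¹ ≈ 0.0194 rad s⁻¹.

0.0194 rad s⁻¹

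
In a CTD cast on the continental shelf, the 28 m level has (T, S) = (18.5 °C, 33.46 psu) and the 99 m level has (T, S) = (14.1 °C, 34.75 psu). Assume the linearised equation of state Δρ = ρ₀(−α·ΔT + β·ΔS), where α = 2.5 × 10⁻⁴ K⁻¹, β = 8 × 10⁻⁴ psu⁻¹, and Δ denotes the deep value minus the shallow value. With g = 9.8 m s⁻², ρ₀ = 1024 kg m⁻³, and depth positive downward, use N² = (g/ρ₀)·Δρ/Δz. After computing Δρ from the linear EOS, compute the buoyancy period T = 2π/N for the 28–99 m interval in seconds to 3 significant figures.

ΔT = -4.4 K, ΔS = +1.29 psu (deep − shallow).
Δρ/ρ₀ = −αΔT + βΔS = 1.10 × 10⁻³ + 1.032 × 10⁻³ = 2.132 × 10⁻³, so Δρ ≈ 2.183 kg m⁻³.
N² = (g/ρ₀)·Δρ/Δz = g·(Δρ/ρ₀)/Δz = 9.8 × 2.132 × 10⁻³ / 71 = 2.9428 × 10⁻⁴ s⁻².
N = √(2.9428 × 10⁻⁴) = 0.017155 rad s⁻¹ → T = 2π/N = 366.26 s ≈ 366 s.

366 s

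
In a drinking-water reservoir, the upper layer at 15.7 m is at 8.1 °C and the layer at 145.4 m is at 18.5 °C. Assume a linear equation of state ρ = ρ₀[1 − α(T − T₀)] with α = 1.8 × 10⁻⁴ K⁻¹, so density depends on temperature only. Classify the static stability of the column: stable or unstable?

ΔT = 18.5 − 8.1 = +10.4 K, so Δρ/ρ₀ = −αΔT = -1.872 × 10⁻³.
Δρ/ρ₀ < 0, so Δρ < 0: deeper water is lighter → statically unstable; the column would overturn.

unstable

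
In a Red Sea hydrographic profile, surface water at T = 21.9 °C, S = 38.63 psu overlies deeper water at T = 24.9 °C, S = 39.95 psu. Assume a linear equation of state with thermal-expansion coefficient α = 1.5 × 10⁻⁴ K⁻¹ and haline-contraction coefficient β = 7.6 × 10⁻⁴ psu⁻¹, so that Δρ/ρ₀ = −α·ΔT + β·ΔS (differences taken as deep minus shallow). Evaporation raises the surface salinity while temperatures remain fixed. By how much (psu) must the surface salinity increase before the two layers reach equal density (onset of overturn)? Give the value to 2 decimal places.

Neutral buoyancy requires −α(T_deep − T_surf) + β(S_deep − S_surf′) = 0.
S_surf′ = S_deep − (α/β)·ΔT = 39.95 − (1.5 × 10⁻⁴/7.6 × 10⁻⁴)·(+3.0) = 39.3579 psu.
Increase required: 39.3579 − 38.63 = 0.7279 psu.

0.73 psu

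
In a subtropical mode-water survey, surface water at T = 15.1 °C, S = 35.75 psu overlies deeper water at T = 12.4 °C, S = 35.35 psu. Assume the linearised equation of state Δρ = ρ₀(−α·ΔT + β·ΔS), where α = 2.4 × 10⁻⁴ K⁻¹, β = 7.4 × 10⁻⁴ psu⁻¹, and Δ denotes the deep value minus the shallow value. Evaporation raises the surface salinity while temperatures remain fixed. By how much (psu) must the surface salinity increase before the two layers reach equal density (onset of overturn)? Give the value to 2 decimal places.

0.48 psu

Neutral buoyancy requires −α(T_deep − T_surf) + β(S_deep − S_surf′) = 0.
S_surf′ = S_deep − (α/β)·ΔT = 35.35 − (2.4 × 10⁻⁴/7.4 × 10⁻⁴)·(-2.7) = 36.2257 psu.
Increase required: 36.2257 − 35.75 = 0.4757 psu.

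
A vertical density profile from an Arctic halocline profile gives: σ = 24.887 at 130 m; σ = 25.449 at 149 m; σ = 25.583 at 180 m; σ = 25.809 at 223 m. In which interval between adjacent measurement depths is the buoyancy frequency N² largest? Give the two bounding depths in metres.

Compute the density gradient over each adjacent pair:
  130–149 m: Δρ/Δz = 0.562/19 = 0.030 kg m⁻⁴
  149–180 m: Δρ/Δz = 0.134/31 = 4.3 × 10⁻³ kg m⁻⁴
  180–223 m: Δρ/Δz = 0.226/43 = 5.3 × 10⁻³ kg m⁻⁴
The largest gradient is in the 130–149 m interval — the pycnocline.

130–149 m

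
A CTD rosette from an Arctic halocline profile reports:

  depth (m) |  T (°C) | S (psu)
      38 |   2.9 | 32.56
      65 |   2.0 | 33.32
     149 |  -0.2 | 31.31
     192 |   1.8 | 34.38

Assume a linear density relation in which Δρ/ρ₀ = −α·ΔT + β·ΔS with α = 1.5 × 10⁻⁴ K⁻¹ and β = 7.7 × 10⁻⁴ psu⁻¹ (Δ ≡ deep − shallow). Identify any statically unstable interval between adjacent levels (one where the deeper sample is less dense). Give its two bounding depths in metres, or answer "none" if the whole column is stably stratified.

Evaluate Δρ/ρ₀ = −αΔT + βΔS across each adjacent pair:
  38–65 m: −αΔT+βΔS = −(1.5 × 10⁻⁴)(-0.9)+(7.7 × 10⁻⁴)(+0.76) = 7.2 × 10⁻⁴ → stable
  65–149 m: −αΔT+βΔS = −(1.5 × 10⁻⁴)(-2.2)+(7.7 × 10⁻⁴)(-2.01) = -1.2 × 10⁻³ → UNSTABLE
  149–192 m: −αΔT+βΔS = −(1.5 × 10⁻⁴)(+2.0)+(7.7 × 10⁻⁴)(+3.07) = 2.1 × 10⁻³ → stable
The 65–149 m interval has Δρ < 0: lighter water underlies denser water.

65–149 m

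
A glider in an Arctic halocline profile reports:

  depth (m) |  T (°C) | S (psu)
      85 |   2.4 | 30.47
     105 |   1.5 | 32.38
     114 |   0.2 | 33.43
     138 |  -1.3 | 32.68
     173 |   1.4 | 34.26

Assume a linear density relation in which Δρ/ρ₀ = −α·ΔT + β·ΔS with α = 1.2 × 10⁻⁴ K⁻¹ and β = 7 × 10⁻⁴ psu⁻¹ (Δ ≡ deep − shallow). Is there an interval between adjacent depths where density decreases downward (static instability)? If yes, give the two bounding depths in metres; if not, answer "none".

114–138 m

Evaluate Δρ/ρ₀ = −αΔT + βΔS across each adjacent pair:
  85–105 m: −αΔT+βΔS = −(1.2 × 10⁻⁴)(-0.9)+(7 × 10⁻⁴)(+1.91) = 1.4 × 10⁻³ → stable
  105–114 m: −αΔT+βΔS = −(1.2 × 10⁻⁴)(-1.3)+(7 × 10⁻⁴)(+1.05) = 8.9 × 10⁻⁴ → stable
  114–138 m: −αΔT+βΔS = −(1.2 × 10⁻⁴)(-1.5)+(7 × 10⁻⁴)(-0.75) = -3.4 × 10⁻⁴ → UNSTABLE
  138–173 m: −αΔT+βΔS = −(1.2 × 10⁻⁴)(+2.7)+(7 × 10⁻⁴)(+1.58) = 7.8 × 10⁻⁴ → stable
The 114–138 m interval has Δρ < 0: lighter water underlies denser water.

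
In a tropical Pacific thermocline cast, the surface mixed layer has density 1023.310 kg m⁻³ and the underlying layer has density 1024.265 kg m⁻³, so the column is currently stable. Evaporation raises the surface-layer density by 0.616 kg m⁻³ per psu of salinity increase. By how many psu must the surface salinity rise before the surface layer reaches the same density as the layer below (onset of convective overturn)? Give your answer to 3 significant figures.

Density deficit of the surface layer: 1024.265 − 1023.310 = 0.955 kg m⁻³.
Required change = 0.955 / 0.616 = 1.55 psu.

1.55 psu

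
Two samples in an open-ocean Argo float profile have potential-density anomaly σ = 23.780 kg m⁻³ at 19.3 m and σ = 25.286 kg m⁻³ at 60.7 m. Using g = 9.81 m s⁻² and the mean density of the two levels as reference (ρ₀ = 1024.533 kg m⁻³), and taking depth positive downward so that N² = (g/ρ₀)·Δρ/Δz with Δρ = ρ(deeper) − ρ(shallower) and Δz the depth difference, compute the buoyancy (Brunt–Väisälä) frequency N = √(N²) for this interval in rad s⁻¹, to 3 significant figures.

Δρ = 1025.286 − 1023.780 = 1.506 kg m⁻³ over Δz = 60.7 − 19.3 = 41.4 m.
N² = (9.81/1024.533) × (1.506/41.4) = 3.4831 × 10⁻⁴ s⁻².
N = √(3.4831 × 10⁻⁴) = 0.018663 rad s⁻¹ ≈ 0.0187 rad s⁻¹.

0.0187 rad s⁻¹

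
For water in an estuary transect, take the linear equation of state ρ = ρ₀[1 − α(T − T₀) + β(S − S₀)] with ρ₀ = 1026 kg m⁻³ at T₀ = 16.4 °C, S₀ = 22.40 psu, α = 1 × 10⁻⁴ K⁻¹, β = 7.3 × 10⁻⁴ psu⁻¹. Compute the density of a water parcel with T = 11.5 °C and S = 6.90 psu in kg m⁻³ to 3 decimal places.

1014.894 kg m⁻³

T − T₀ = -4.9 K, S − S₀ = -15.50 psu.
Bracket = 1 − α·(-4.9) + β·(-15.50) = 1 + (-0.010825) = 0.9891750.
ρ = 1026 × 0.9891750 = 1014.894 kg m⁻³.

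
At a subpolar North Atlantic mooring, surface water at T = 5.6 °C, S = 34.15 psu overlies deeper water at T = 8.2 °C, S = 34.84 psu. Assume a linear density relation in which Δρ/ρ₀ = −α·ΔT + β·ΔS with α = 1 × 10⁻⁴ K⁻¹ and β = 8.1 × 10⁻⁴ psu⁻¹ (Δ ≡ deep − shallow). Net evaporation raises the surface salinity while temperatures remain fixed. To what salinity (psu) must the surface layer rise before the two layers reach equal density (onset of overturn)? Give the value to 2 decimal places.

Neutral buoyancy requires −α(T_deep − T_surf) + β(S_deep − S_surf′) = 0.
S_surf′ = S_deep − (α/β)·ΔT = 34.84 − (1 × 10⁻⁴/8.1 × 10⁻⁴)·(+2.6) = 34.5190 psu.
Increase required: 34.5190 − 34.15 = 0.3690 psu.

34.52 psu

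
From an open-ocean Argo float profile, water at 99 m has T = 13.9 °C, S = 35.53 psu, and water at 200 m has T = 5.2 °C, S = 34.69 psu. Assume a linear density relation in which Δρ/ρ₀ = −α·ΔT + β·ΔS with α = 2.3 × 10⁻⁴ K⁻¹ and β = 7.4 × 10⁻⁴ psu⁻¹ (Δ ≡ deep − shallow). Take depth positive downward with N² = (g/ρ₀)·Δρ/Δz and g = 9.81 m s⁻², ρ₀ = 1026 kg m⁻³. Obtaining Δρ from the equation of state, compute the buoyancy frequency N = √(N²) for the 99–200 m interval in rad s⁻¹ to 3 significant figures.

ΔT = -8.7 K, ΔS = -0.84 psu (deep − shallow).
Δρ/ρ₀ = −αΔT + βΔS = 2.001 × 10⁻³ − 6.216 × 10⁻⁴ = 1.3794 × 10⁻³, so Δρ ≈ 1.415 kg m⁻³.
N² = (g/ρ₀)·Δρ/Δz = g·(Δρ/ρ₀)/Δz = 9.81 × 1.3794 × 10⁻³ / 101 = 1.3398 × 10⁻⁴ s⁻².
N = √(1.3398 × 10⁻⁴) = 0.011575 rad s⁻¹ ≈ 0.0116 rad s⁻¹.

0.0116 rad s⁻¹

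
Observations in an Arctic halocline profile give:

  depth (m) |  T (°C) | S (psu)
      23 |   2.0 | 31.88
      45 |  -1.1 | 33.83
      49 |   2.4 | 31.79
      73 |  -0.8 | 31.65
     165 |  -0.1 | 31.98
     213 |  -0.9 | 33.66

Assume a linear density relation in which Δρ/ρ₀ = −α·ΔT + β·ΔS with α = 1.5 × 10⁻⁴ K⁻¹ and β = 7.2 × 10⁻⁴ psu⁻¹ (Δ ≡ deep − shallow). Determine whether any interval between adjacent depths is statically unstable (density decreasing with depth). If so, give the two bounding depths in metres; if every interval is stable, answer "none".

45–49 m

Evaluate Δρ/ρ₀ = −αΔT + βΔS across each adjacent pair:
  23–45 m: −αΔT+βΔS = −(1.5 × 10⁻⁴)(-3.1)+(7.2 × 10⁻⁴)(+1.95) = 1.9 × 10⁻³ → stable
  45–49 m: −αΔT+βΔS = −(1.5 × 10⁻⁴)(+3.5)+(7.2 × 10⁻⁴)(-2.04) = -2.0 × 10⁻³ → UNSTABLE
  49–73 m: −αΔT+βΔS = −(1.5 × 10⁻⁴)(-3.2)+(7.2 × 10⁻⁴)(-0.14) = 3.8 × 10⁻⁴ → stable
  73–165 m: −αΔT+βΔS = −(1.5 × 10⁻⁴)(+0.7)+(7.2 × 10⁻⁴)(+0.33) = 1.3 × 10⁻⁴ → stable
  165–213 m: −αΔT+βΔS = −(1.5 × 10⁻⁴)(-0.8)+(7.2 × 10⁻⁴)(+1.68) = 1.3 × 10⁻³ → stable
The 45–49 m interval has Δρ < 0: lighter water underlies denser water.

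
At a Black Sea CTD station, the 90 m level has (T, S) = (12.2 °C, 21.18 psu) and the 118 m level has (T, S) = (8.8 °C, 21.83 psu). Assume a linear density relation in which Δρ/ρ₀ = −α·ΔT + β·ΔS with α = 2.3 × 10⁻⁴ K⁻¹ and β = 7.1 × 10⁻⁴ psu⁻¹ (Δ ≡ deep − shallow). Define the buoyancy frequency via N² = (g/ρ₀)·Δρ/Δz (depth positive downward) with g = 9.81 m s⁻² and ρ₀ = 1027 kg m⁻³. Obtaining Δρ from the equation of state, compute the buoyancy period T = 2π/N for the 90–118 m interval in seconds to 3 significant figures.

ΔT = -3.4 K, ΔS = +0.65 psu (deep − shallow).
Δρ/ρ₀ = −αΔT + βΔS = 7.82 × 10⁻⁴ + 4.615 × 10⁻⁴ = 1.2435 × 10⁻³, so Δρ ≈ 1.277 kg m⁻³.
N² = (g/ρ₀)·Δρ/Δz = g·(Δρ/ρ₀)/Δz = 9.81 × 1.2435 × 10⁻³ / 28 = 4.3567 × 10⁻⁴ s⁻².
N = √(4.3567 × 10⁻⁴) = 0.020873 rad s⁻¹ → T = 2π/N = 301.02 s ≈ 301 s.

301 s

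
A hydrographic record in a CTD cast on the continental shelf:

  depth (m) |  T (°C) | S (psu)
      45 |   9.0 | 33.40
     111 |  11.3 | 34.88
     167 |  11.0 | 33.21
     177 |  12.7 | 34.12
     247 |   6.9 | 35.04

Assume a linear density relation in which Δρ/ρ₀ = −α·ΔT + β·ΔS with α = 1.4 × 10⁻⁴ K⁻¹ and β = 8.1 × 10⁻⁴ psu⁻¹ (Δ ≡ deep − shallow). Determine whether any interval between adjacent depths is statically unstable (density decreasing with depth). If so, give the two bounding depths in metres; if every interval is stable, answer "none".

Evaluate Δρ/ρ₀ = −αΔT + βΔS across each adjacent pair:
  45–111 m: −αΔT+βΔS = −(1.4 × 10⁻⁴)(+2.3)+(8.1 × 10⁻⁴)(+1.48) = 8.8 × 10⁻⁴ → stable
  111–167 m: −αΔT+βΔS = −(1.4 × 10⁻⁴)(-0.3)+(8.1 × 10⁻⁴)(-1.67) = -1.3 × 10⁻³ → UNSTABLE
  167–177 m: −αΔT+βΔS = −(1.4 × 10⁻⁴)(+1.7)+(8.1 × 10⁻⁴)(+0.91) = 5.0 × 10⁻⁴ → stable
  177–247 m: −αΔT+βΔS = −(1.4 × 10⁻⁴)(-5.8)+(8.1 × 10⁻⁴)(+0.92) = 1.6 × 10⁻³ → stable
The 111–167 m interval has Δρ < 0: lighter water underlies denser water.

111–167 m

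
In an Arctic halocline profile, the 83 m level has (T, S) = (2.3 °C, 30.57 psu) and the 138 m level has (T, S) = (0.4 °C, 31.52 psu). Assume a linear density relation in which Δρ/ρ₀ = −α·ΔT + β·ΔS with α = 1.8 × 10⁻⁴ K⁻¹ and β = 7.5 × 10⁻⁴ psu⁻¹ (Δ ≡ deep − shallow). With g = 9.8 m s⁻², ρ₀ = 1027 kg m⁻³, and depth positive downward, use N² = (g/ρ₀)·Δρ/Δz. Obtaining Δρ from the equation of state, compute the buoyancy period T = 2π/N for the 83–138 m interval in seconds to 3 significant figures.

458 s

ΔT = -1.9 K, ΔS = +0.95 psu (deep − shallow).
Δρ/ρ₀ = −αΔT + βΔS = 3.42 × 10⁻⁴ + 7.125 × 10⁻⁴ = 1.0545 × 10⁻³, so Δρ ≈ 1.083 kg m⁻³.
N² = (g/ρ₀)·Δρ/Δz = g·(Δρ/ρ₀)/Δz = 9.8 × 1.0545 × 10⁻³ / 55 = 1.8789 × 10⁻⁴ s⁻².
N = √(1.8789 × 10⁻⁴) = 0.013707 rad s⁻¹ → T = 2π/N = 458.39 s ≈ 458 s.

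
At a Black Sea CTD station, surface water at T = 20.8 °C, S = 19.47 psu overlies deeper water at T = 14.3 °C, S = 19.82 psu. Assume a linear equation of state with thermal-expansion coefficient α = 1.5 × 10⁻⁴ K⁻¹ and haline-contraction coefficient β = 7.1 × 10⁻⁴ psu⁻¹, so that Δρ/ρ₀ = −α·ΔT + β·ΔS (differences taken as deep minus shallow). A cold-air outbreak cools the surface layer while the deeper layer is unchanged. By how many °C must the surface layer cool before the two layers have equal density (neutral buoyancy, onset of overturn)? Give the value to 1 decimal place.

8.2 °C

Neutral buoyancy requires Δρ = 0, i.e. −α(T_deep − T_surf′) + β(S_deep − S_surf) = 0.
T_surf′ = T_deep − (β/α)·ΔS = 14.3 − (7.1 × 10⁻⁴/1.5 × 10⁻⁴)·(+0.35) = 12.643 °C.
Cooling required: 20.8 − (12.643) = 8.157 °C.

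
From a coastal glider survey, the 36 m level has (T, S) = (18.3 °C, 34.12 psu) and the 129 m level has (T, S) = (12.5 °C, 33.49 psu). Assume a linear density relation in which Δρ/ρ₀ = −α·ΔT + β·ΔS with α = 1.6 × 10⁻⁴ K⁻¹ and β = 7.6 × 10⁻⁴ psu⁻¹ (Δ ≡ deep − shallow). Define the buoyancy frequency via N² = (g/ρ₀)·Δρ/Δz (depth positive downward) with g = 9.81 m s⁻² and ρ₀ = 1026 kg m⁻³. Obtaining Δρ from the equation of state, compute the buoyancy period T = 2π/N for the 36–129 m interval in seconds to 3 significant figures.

ΔT = -5.8 K, ΔS = -0.63 psu (deep − shallow).
Δρ/ρ₀ = −αΔT + βΔS = 9.28 × 10⁻⁴ − 4.788 × 10⁻⁴ = 4.492 × 10⁻⁴, so Δρ ≈ 0.4609 kg m⁻³.
N² = (g/ρ₀)·Δρ/Δz = g·(Δρ/ρ₀)/Δz = 9.81 × 4.492 × 10⁻⁴ / 93 = 4.7383 × 10⁻⁵ s⁻².
N = √(4.7383 × 10⁻⁵) = 6.8835 × 10⁻³ rad s⁻¹ → T = 2π/N = 912.79 s ≈ 913 s.

913 s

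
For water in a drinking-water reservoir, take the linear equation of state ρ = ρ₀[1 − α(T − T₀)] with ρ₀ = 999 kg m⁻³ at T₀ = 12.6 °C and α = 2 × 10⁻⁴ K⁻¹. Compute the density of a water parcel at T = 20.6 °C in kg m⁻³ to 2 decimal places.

997.40 kg m⁻³

T − T₀ = +8.0 K.
Bracket = 1 − α·(+8.0) = 1 + (-1.60 × 10⁻³) = 0.9984000.
ρ = 999 × 0.9984000 = 997.40 kg m⁻³.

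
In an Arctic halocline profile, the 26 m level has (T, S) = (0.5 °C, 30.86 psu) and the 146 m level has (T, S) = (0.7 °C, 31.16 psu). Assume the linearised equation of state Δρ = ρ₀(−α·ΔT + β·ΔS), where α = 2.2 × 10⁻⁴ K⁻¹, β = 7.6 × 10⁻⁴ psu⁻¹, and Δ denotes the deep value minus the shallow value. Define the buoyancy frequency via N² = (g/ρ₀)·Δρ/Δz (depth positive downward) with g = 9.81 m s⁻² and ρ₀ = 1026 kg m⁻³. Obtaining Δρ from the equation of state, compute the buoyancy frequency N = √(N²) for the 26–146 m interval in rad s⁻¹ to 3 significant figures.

ΔT = +0.2 K, ΔS = +0.30 psu (deep − shallow).
Δρ/ρ₀ = −αΔT + βΔS = -4.40 × 10⁻⁵ + 2.28 × 10⁻⁴ = 1.84 × 10⁻⁴, so Δρ ≈ 0.1888 kg m⁻³.
N² = (g/ρ₀)·Δρ/Δz = g·(Δρ/ρ₀)/Δz = 9.81 × 1.84 × 10⁻⁴ / 120 = 1.5042 × 10⁻⁵ s⁻².
N = √(1.5042 × 10⁻⁵) = 3.8784 × 10⁻³ rad s⁻¹ ≈ 3.88 × 10⁻³ rad s⁻¹.

3.88 × 10⁻³ rad s⁻¹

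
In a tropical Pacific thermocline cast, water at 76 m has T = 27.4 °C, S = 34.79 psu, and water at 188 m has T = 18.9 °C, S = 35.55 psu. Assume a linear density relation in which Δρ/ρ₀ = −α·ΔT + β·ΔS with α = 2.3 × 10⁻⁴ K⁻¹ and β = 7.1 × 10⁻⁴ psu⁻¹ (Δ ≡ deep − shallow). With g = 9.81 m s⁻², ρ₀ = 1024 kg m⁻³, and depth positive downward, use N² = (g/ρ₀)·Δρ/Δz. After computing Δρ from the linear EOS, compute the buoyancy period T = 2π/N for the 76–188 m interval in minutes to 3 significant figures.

7.08 min

ΔT = -8.5 K, ΔS = +0.76 psu (deep − shallow).
Δρ/ρ₀ = −αΔT + βΔS = 1.955 × 10⁻³ + 5.396 × 10⁻⁴ = 2.4946 × 10⁻³, so Δρ ≈ 2.554 kg m⁻³.
N² = (g/ρ₀)·Δρ/Δz = g·(Δρ/ρ₀)/Δz = 9.81 × 2.4946 × 10⁻³ / 112 = 2.1850 × 10⁻⁴ s⁻².
N = √(2.1850 × 10⁻⁴) = 0.014782 rad s⁻¹ → T = 2π/N = 425.06 s = 7.0843 min ≈ 7.08 min.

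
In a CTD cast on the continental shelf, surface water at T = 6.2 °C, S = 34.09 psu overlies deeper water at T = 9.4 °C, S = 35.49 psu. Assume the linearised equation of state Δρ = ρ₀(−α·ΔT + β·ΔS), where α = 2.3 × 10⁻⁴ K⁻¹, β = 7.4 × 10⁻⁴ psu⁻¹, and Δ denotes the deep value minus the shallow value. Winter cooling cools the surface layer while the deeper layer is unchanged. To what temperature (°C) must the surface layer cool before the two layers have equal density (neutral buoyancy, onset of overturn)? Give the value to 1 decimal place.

4.9 °C

Neutral buoyancy requires Δρ = 0, i.e. −α(T_deep − T_surf′) + β(S_deep − S_surf) = 0.
T_surf′ = T_deep − (β/α)·ΔS = 9.4 − (7.4 × 10⁻⁴/2.3 × 10⁻⁴)·(+1.40) = 4.896 °C.
Cooling required: 6.2 − (4.896) = 1.304 °C.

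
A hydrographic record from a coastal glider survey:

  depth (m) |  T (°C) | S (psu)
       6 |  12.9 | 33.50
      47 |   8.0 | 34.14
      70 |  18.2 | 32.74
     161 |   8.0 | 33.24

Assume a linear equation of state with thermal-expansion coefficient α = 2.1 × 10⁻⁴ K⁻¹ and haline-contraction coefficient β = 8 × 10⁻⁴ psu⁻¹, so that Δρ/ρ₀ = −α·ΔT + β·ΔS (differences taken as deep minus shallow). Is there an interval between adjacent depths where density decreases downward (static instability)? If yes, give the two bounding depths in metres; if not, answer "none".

Evaluate Δρ/ρ₀ = −αΔT + βΔS across each adjacent pair:
  6–47 m: −αΔT+βΔS = −(2.1 × 10⁻⁴)(-4.9)+(8 × 10⁻⁴)(+0.64) = 1.5 × 10⁻³ → stable
  47–70 m: −αΔT+βΔS = −(2.1 × 10⁻⁴)(+10.2)+(8 × 10⁻⁴)(-1.40) = -3.3 × 10⁻³ → UNSTABLE
  70–161 m: −αΔT+βΔS = −(2.1 × 10⁻⁴)(-10.2)+(8 × 10⁻⁴)(+0.50) = 2.5 × 10⁻³ → stable
The 47–70 m interval has Δρ < 0: lighter water underlies denser water.

47–70 m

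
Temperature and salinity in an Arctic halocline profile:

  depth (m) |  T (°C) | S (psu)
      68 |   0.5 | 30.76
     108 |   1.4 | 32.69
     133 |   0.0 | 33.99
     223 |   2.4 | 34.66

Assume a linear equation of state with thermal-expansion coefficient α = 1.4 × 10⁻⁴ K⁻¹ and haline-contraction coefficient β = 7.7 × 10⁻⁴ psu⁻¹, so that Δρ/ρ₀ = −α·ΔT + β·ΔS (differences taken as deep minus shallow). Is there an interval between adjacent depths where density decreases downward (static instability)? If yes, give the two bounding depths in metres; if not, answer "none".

Evaluate Δρ/ρ₀ = −αΔT + βΔS across each adjacent pair:
  68–108 m: −αΔT+βΔS = −(1.4 × 10⁻⁴)(+0.9)+(7.7 × 10⁻⁴)(+1.93) = 1.4 × 10⁻³ → stable
  108–133 m: −αΔT+βΔS = −(1.4 × 10⁻⁴)(-1.4)+(7.7 × 10⁻⁴)(+1.30) = 1.2 × 10⁻³ → stable
  133–223 m: −αΔT+βΔS = −(1.4 × 10⁻⁴)(+2.4)+(7.7 × 10⁻⁴)(+0.67) = 1.8 × 10⁻⁴ → stable
Every interval has Δρ > 0: the column is stably stratified throughout.

none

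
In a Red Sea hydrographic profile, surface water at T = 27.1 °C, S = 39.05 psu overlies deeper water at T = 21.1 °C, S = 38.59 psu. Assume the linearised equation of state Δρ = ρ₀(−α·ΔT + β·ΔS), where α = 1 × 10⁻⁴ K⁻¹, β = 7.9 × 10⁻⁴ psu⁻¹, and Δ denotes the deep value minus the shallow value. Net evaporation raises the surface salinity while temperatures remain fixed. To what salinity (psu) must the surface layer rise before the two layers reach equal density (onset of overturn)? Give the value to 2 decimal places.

39.35 psu

Neutral buoyancy requires −α(T_deep − T_surf) + β(S_deep − S_surf′) = 0.
S_surf′ = S_deep − (α/β)·ΔT = 38.59 − (1 × 10⁻⁴/7.9 × 10⁻⁴)·(-6.0) = 39.3495 psu.
Increase required: 39.3495 − 39.05 = 0.2995 psu.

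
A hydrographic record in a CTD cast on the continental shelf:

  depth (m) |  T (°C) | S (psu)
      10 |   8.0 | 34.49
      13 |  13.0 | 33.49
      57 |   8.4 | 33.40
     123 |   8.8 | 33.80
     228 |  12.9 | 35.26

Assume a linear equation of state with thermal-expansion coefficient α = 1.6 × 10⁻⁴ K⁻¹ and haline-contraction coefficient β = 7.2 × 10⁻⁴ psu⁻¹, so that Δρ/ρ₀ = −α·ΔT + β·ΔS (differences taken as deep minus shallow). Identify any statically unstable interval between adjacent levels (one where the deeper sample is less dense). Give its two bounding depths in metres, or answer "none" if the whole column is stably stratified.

10–13 m

Evaluate Δρ/ρ₀ = −αΔT + βΔS across each adjacent pair:
  10–13 m: −αΔT+βΔS = −(1.6 × 10⁻⁴)(+5.0)+(7.2 × 10⁻⁴)(-1.00) = -1.5 × 10⁻³ → UNSTABLE
  13–57 m: −αΔT+βΔS = −(1.6 × 10⁻⁴)(-4.6)+(7.2 × 10⁻⁴)(-0.09) = 6.7 × 10⁻⁴ → stable
  57–123 m: −αΔT+βΔS = −(1.6 × 10⁻⁴)(+0.4)+(7.2 × 10⁻⁴)(+0.40) = 2.2 × 10⁻⁴ → stable
  123–228 m: −αΔT+βΔS = −(1.6 × 10⁻⁴)(+4.1)+(7.2 × 10⁻⁴)(+1.46) = 4.0 × 10⁻⁴ → stable
The 10–13 m interval has Δρ < 0: lighter water underlies denser water.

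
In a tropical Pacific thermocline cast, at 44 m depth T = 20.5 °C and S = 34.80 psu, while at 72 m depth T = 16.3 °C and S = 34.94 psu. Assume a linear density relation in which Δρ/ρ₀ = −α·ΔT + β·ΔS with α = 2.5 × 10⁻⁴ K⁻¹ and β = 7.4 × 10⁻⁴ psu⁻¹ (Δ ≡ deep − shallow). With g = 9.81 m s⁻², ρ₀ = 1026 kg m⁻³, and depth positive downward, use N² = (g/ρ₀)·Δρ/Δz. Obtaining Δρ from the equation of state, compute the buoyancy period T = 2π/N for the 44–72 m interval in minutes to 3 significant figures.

ΔT = -4.2 K, ΔS = +0.14 psu (deep − shallow).
Δρ/ρ₀ = −αΔT + βΔS = 1.05 × 10⁻³ + 1.036 × 10⁻⁴ = 1.1536 × 10⁻³, so Δρ ≈ 1.184 kg m⁻³.
N² = (g/ρ₀)·Δρ/Δz = g·(Δρ/ρ₀)/Δz = 9.81 × 1.1536 × 10⁻³ / 28 = 4.0417 × 10⁻⁴ s⁻².
N = √(4.0417 × 10⁻⁴) = 0.020104 rad s⁻¹ → T = 2π/N = 312.53 s = 5.2088 min ≈ 5.21 min.

5.21 min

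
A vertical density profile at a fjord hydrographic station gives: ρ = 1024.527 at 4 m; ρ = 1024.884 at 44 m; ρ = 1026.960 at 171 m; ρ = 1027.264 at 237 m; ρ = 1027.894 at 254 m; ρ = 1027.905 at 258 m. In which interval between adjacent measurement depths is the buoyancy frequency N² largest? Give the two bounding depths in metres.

237–254 m

Compute the density gradient over each adjacent pair:
  4–44 m: Δρ/Δz = 0.357/40 = 8.9 × 10⁻³ kg m⁻⁴
  44–171 m: Δρ/Δz = 2.076/127 = 0.016 kg m⁻⁴
  171–237 m: Δρ/Δz = 0.304/66 = 4.6 × 10⁻³ kg m⁻⁴
  237–254 m: Δρ/Δz = 0.630/17 = 0.037 kg m⁻⁴
  254–258 m: Δρ/Δz = 0.011/4 = 2.7 × 10⁻³ kg m⁻⁴
The largest gradient is in the 237–254 m interval — the pycnocline.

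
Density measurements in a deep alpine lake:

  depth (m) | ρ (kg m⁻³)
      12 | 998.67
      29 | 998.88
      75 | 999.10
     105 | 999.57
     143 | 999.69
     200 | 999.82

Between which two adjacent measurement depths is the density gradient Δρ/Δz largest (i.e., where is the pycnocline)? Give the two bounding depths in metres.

Compute the density gradient over each adjacent pair:
  12–29 m: Δρ/Δz = 0.21/17 = 0.012 kg m⁻⁴
  29–75 m: Δρ/Δz = 0.22/46 = 4.8 × 10⁻³ kg m⁻⁴
  75–105 m: Δρ/Δz = 0.47/30 = 0.016 kg m⁻⁴
  105–143 m: Δρ/Δz = 0.12/38 = 3.2 × 10⁻³ kg m⁻⁴
  143–200 m: Δρ/Δz = 0.13/57 = 2.3 × 10⁻³ kg m⁻⁴
The largest gradient is in the 75–105 m interval — the pycnocline.

75–105 m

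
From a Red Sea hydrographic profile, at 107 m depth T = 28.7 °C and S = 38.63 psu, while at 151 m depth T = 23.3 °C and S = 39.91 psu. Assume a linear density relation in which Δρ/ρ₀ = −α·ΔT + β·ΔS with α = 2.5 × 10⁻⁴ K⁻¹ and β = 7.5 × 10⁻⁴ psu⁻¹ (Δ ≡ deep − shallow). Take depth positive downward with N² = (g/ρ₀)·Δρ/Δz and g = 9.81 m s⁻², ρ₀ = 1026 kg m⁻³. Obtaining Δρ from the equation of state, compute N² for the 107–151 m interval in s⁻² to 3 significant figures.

5.15 × 10⁻⁴ s⁻²

ΔT = -5.4 K, ΔS = +1.28 psu (deep − shallow).
Δρ/ρ₀ = −αΔT + βΔS = 1.35 × 10⁻³ + 9.60 × 10⁻⁴ = 2.31 × 10⁻³, so Δρ ≈ 2.370 kg m⁻³.
N² = (g/ρ₀)·Δρ/Δz = g·(Δρ/ρ₀)/Δz = 9.81 × 2.31 × 10⁻³ / 44 = 5.1503 × 10⁻⁴ s⁻² ≈ 5.15 × 10⁻⁴ s⁻².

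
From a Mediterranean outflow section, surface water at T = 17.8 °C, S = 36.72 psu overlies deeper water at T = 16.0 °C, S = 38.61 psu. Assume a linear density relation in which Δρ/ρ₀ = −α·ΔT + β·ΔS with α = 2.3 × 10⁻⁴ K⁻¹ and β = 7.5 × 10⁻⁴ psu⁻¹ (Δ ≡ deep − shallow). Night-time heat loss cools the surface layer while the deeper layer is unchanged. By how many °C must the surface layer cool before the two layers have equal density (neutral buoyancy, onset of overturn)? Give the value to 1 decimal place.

Neutral buoyancy requires Δρ = 0, i.e. −α(T_deep − T_surf′) + β(S_deep − S_surf) = 0.
T_surf′ = T_deep − (β/α)·ΔS = 16.0 − (7.5 × 10⁻⁴/2.3 × 10⁻⁴)·(+1.89) = 9.837 °C.
Cooling required: 17.8 − (9.837) = 7.963 °C.

8.0 °C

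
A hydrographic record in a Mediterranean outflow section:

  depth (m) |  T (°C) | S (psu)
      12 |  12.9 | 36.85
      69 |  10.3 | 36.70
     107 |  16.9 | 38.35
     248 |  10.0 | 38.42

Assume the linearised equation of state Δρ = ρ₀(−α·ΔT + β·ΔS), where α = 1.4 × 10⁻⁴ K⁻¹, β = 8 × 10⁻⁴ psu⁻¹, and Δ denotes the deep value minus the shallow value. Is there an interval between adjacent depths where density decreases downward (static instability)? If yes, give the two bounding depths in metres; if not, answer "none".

Evaluate Δρ/ρ₀ = −αΔT + βΔS across each adjacent pair:
  12–69 m: −αΔT+βΔS = −(1.4 × 10⁻⁴)(-2.6)+(8 × 10⁻⁴)(-0.15) = 2.4 × 10⁻⁴ → stable
  69–107 m: −αΔT+βΔS = −(1.4 × 10⁻⁴)(+6.6)+(8 × 10⁻⁴)(+1.65) = 4.0 × 10⁻⁴ → stable
  107–248 m: −αΔT+βΔS = −(1.4 × 10⁻⁴)(-6.9)+(8 × 10⁻⁴)(+0.07) = 1.0 × 10⁻³ → stable
Every interval has Δρ > 0: the column is stably stratified throughout.

none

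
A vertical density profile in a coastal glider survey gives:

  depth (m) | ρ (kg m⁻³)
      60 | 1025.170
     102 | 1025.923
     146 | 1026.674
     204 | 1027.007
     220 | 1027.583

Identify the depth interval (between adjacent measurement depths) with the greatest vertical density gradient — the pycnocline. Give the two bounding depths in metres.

Compute the density gradient over each adjacent pair:
  60–102 m: Δρ/Δz = 0.753/42 = 0.018 kg m⁻⁴
  102–146 m: Δρ/Δz = 0.751/44 = 0.017 kg m⁻⁴
  146–204 m: Δρ/Δz = 0.333/58 = 5.7 × 10⁻³ kg m⁻⁴
  204–220 m: Δρ/Δz = 0.576/16 = 0.036 kg m⁻⁴
The largest gradient is in the 204–220 m interval — the pycnocline.

204–220 m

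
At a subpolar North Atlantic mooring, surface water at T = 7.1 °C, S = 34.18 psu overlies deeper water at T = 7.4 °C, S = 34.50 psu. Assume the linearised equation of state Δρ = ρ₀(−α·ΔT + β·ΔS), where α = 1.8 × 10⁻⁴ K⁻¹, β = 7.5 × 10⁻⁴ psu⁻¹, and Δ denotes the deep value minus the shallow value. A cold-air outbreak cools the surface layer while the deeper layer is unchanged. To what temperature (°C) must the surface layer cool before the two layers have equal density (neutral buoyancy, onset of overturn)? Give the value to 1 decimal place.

6.1 °C

Neutral buoyancy requires Δρ = 0, i.e. −α(T_deep − T_surf′) + β(S_deep − S_surf) = 0.
T_surf′ = T_deep − (β/α)·ΔS = 7.4 − (7.5 × 10⁻⁴/1.8 × 10⁻⁴)·(+0.32) = 6.067 °C.
Cooling required: 7.1 − (6.067) = 1.033 °C.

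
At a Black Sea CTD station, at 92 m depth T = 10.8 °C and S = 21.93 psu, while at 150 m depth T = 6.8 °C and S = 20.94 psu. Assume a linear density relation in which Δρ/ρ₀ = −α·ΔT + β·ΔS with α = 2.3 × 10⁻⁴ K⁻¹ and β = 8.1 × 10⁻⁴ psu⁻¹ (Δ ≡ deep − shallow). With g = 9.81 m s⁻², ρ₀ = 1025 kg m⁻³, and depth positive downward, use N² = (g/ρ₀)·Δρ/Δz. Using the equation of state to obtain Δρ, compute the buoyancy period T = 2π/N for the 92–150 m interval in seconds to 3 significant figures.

1.41 × 10³ s

ΔT = -4.0 K, ΔS = -0.99 psu (deep − shallow).
Δρ/ρ₀ = −αΔT + βΔS = 9.20 × 10⁻⁴ − 8.019 × 10⁻⁴ = 1.181 × 10⁻⁴, so Δρ ≈ 0.1211 kg m⁻³.
N² = (g/ρ₀)·Δρ/Δz = g·(Δρ/ρ₀)/Δz = 9.81 × 1.181 × 10⁻⁴ / 58 = 1.9975 × 10⁻⁵ s⁻².
N = √(1.9975 × 10⁻⁵) = 4.4693 × 10⁻³ rad s⁻¹ → T = 2π/N = 1.4059 × 10³ s ≈ 1.41 × 10³ s.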